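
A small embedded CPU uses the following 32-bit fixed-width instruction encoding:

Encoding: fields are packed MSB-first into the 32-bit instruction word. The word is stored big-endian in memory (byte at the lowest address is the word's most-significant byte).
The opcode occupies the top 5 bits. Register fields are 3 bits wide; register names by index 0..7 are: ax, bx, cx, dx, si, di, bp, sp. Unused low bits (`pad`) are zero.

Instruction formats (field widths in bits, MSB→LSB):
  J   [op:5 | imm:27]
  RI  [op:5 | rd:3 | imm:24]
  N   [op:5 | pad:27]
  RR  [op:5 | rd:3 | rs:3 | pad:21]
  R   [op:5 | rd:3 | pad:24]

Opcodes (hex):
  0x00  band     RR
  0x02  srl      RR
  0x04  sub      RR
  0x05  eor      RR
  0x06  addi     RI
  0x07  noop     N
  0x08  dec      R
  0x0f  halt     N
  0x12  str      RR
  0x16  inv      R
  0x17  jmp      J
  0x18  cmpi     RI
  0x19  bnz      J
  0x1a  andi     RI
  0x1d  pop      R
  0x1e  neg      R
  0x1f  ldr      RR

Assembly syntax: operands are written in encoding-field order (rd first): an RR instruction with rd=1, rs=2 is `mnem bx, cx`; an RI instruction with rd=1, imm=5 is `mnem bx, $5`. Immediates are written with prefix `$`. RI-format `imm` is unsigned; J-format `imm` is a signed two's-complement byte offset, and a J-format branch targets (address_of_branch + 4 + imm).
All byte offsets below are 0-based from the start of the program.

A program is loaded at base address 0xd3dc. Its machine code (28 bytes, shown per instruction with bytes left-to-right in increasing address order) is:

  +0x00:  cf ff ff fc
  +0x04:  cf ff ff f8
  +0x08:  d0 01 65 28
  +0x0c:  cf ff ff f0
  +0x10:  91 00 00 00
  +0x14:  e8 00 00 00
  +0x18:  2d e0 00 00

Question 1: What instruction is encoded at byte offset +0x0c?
bnz $-16

+0x0c: cf ff ff f0 ⇒ word 0xcffffff0 (big)
  top 5b → 0x19 → bnz [J]
  [26:0] imm=134217712 (s27→-16) = $-16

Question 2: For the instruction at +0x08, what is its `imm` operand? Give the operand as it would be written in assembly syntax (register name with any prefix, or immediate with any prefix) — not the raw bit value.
+0x08: d0 01 65 28 ⇒ word 0xd0016528 (big)
  top 5b → 0x1a → andi [RI]
  [26:24] rd=0 = ax
  [23:0] imm=91432 = $91432

$91432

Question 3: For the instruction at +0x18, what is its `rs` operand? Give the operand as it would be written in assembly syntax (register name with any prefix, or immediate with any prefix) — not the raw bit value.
sp

off 0x18: read 2d e0 00 00 as big → 0x2de00000
  op=0x2de00000>>27=0x5 ⇒ eor (RR)
  [26:24] rd=5 = di
  [23:21] rs=7 = sp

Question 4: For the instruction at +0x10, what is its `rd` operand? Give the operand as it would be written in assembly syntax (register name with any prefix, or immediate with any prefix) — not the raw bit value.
bx

off 0x10: read 91 00 00 00 as big → 0x91000000
  opcode bits[31:27]=0x12: str/RR
  rd: (w>>24)&0x7=0x1 → bx
  rs: (w>>21)&0x7=0x0 → ax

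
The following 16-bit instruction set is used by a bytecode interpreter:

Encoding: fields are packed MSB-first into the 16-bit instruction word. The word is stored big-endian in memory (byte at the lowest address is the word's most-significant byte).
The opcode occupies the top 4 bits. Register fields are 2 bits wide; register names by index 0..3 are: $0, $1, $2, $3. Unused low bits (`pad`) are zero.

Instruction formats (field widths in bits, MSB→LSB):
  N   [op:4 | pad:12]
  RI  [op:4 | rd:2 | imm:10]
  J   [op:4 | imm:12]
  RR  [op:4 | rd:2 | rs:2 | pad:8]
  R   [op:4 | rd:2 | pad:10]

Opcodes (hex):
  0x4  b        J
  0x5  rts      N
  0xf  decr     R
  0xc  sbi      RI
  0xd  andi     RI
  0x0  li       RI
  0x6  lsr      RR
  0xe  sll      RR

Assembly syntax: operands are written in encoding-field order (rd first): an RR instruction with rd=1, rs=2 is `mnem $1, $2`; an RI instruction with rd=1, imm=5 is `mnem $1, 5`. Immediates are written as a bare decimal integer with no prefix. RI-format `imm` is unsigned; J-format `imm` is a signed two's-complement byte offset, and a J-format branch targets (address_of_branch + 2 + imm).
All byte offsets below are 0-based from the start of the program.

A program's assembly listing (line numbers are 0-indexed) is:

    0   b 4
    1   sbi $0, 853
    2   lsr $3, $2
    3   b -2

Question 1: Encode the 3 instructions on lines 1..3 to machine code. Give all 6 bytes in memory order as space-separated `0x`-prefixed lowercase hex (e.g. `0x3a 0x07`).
0xc3 0x55 0x6e 0x00 0x4f 0xfe

L1: sbi op=0xc:4|rd=0:2|imm=853:10 ⇒ 0xc355 ⇒ big c3 55
L2: lsr op=0x6:4|rd=3:2|rs=2:2|pad=0:8 ⇒ 0x6e00 ⇒ big 6e 00
L3: b op=0x4:4|imm=-2:12 ⇒ 0x4ffe ⇒ big 4f fe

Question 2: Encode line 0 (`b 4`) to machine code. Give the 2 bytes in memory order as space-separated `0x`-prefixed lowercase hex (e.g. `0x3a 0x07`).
0x40 0x04

0. b fields op=0x4:4|imm=4:12 → word 4004h → 40 04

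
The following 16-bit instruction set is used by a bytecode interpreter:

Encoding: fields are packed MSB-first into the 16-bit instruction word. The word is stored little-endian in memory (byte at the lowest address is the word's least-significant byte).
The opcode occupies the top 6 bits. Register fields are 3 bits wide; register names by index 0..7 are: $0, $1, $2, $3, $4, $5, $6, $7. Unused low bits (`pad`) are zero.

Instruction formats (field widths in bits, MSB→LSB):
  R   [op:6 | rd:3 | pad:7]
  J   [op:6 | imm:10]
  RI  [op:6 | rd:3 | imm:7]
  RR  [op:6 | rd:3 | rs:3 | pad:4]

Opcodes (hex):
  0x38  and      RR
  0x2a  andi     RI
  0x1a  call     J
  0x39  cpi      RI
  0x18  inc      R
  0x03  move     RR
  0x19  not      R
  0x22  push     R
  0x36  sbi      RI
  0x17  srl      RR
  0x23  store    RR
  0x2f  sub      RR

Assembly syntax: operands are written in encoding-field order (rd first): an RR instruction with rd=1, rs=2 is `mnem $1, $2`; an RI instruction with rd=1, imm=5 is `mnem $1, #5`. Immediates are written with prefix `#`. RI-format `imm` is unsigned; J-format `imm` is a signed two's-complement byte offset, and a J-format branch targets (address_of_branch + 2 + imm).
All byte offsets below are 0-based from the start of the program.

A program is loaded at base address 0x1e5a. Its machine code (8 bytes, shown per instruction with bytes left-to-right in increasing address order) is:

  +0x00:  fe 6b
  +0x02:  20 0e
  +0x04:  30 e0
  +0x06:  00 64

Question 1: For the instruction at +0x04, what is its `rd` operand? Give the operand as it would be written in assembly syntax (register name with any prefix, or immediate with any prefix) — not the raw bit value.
$0

[04] 30 e0 → 0xe030
  top 6b → 0x38 → and [RR]
  rd: (w>>7)&0x7=0x0 → $0
  rs: (w>>4)&0x7=0x3 → $3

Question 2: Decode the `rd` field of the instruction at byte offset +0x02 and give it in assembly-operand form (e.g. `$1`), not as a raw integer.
+0x02: 20 0e ⇒ word 0x0e20 (little)
  op=0x0e20>>10=0x3 ⇒ move (RR)
  rd: (w>>7)&0x7=0x4 → $4
  rs: (w>>4)&0x7=0x2 → $2

$4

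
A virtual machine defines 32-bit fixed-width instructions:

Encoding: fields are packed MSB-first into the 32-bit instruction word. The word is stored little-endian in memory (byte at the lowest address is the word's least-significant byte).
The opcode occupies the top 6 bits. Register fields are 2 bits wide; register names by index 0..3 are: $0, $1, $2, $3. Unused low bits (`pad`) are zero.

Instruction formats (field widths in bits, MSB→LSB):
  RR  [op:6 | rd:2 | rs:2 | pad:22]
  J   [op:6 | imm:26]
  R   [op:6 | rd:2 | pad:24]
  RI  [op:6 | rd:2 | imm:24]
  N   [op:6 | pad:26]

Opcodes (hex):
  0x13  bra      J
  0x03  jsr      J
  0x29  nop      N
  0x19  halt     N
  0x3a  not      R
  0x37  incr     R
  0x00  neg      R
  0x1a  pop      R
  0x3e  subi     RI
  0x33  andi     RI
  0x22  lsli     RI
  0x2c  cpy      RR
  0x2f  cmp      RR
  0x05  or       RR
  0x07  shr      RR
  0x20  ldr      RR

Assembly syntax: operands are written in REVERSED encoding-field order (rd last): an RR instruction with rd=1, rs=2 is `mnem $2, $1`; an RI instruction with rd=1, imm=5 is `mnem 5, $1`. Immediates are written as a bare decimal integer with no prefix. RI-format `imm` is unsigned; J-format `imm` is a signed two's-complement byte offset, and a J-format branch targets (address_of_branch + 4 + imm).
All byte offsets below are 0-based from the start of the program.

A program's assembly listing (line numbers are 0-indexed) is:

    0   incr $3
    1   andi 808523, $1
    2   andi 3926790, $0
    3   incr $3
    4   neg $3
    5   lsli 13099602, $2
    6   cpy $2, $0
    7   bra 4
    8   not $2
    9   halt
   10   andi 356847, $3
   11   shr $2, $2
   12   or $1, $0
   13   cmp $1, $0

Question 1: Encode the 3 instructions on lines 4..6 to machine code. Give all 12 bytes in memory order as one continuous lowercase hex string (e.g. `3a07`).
0000000352e2c78a000080b0

line 4 (neg): pack op=0x0:6|rd=3:2|pad=0:24 = 0x03000000; little→ 00 00 00 03
line 5 (lsli): pack op=0x22:6|rd=2:2|imm=13099602:24 = 0x8ac7e252; little→ 52 e2 c7 8a
line 6 (cpy): pack op=0x2c:6|rd=0:2|rs=2:2|pad=0:22 = 0xb0800000; little→ 00 00 80 b0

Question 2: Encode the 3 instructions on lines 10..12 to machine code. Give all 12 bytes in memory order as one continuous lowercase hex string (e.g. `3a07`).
10. andi fields op=0x33:6|rd=3:2|imm=356847:24 → word cf0571efh → ef 71 05 cf
11. shr fields op=0x7:6|rd=2:2|rs=2:2|pad=0:22 → word 1e800000h → 00 00 80 1e
12. or fields op=0x5:6|rd=0:2|rs=1:2|pad=0:22 → word 14400000h → 00 00 40 14

ef7105cf0000801e00004014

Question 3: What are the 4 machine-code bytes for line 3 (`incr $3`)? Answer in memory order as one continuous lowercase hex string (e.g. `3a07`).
000000df

3. incr fields op=0x37:6|rd=3:2|pad=0:24 → word df000000h → 00 00 00 df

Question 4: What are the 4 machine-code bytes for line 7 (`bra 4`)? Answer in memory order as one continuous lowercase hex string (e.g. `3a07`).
line 7 (bra): pack op=0x13:6|imm=4:26 = 0x4c000004; little→ 04 00 00 4c

0400004c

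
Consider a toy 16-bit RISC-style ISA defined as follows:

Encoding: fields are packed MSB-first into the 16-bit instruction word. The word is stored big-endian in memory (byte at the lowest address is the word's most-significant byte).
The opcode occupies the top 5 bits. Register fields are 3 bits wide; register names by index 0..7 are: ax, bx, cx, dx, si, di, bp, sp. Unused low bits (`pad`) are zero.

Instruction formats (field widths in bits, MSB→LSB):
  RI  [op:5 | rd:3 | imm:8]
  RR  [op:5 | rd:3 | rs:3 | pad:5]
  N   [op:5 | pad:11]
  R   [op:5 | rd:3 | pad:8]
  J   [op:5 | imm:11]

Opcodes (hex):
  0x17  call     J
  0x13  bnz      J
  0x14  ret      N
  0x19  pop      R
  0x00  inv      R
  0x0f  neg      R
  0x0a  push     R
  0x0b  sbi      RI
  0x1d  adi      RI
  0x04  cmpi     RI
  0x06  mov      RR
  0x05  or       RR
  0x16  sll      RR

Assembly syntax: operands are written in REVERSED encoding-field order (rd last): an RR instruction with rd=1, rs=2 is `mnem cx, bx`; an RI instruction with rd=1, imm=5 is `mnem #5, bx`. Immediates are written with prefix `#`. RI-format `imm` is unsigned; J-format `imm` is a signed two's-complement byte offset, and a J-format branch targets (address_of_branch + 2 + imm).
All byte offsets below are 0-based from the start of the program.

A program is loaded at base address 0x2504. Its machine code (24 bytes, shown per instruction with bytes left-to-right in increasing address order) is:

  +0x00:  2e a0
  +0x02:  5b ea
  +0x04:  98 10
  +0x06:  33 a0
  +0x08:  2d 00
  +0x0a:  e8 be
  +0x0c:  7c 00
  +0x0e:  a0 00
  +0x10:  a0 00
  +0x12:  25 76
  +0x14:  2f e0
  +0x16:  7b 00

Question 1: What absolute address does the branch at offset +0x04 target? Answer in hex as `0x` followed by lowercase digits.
0x251a

off 0x04: read 98 10 as big → 0x9810
  top 5b → 0x13 → bnz [J]
  imm@[10:0]=0x10 ⇒ #16
  target = base 0x2504 + off 0x04 + 2 + imm 16 = 0x251a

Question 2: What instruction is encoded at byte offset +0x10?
[10] a0 00 → 0xa000
  op=0xa000>>11=0x14 ⇒ ret (N)

ret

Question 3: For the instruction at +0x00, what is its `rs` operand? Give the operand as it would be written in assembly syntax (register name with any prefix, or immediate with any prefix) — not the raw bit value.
di

[00] 2e a0 → 0x2ea0
  top 5b → 0x5 → or [RR]
  rd: (w>>8)&0x7=0x6 → bp
  rs: (w>>5)&0x7=0x5 → di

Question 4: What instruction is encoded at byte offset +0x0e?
off 0x0e: read a0 00 as big → 0xa000
  opcode bits[15:11]=0x14: ret/N

ret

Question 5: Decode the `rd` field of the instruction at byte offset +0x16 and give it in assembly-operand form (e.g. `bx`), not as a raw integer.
dx

@+16  big-endian(7b 00) = 0x7b00
  top 5b → 0xf → neg [R]
  rd@[10:8]=0x3 ⇒ dx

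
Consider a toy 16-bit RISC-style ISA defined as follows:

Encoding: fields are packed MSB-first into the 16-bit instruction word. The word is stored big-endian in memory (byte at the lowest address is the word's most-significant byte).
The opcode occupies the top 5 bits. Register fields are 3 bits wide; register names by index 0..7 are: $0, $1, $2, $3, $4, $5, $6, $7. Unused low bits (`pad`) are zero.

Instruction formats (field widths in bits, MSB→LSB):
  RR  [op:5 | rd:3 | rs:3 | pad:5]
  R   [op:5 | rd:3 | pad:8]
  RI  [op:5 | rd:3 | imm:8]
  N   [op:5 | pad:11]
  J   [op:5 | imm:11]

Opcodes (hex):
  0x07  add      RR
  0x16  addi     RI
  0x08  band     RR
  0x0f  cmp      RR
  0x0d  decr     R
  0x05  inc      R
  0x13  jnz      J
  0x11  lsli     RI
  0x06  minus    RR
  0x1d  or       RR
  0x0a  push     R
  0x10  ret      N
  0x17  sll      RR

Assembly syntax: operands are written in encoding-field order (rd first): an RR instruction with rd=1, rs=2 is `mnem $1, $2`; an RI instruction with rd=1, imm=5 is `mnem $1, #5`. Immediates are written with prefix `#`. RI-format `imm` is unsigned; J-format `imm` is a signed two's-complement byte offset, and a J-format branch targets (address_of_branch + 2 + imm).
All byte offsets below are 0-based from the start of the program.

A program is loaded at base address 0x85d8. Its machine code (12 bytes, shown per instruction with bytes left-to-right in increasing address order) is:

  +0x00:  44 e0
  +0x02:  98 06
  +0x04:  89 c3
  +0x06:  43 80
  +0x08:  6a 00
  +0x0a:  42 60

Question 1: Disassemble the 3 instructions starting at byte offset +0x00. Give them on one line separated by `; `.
[00] 44 e0 → 0x44e0
  opcode bits[15:11]=0x8: band/RR
  rd@[10:8]=0x4 ⇒ $4
  rs@[7:5]=0x7 ⇒ $7
[02] 98 06 → 0x9806
  opcode bits[15:11]=0x13: jnz/J
  imm@[10:0]=0x6 ⇒ #6
[04] 89 c3 → 0x89c3
  opcode bits[15:11]=0x11: lsli/RI
  rd@[10:8]=0x1 ⇒ $1
  imm@[7:0]=0xc3 ⇒ #195

band $4, $7; jnz #6; lsli $1, #195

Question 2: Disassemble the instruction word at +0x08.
decr $2

off 0x08: read 6a 00 as big → 0x6a00
  top 5b → 0xd → decr [R]
  rd: (w>>8)&0x7=0x2 → $2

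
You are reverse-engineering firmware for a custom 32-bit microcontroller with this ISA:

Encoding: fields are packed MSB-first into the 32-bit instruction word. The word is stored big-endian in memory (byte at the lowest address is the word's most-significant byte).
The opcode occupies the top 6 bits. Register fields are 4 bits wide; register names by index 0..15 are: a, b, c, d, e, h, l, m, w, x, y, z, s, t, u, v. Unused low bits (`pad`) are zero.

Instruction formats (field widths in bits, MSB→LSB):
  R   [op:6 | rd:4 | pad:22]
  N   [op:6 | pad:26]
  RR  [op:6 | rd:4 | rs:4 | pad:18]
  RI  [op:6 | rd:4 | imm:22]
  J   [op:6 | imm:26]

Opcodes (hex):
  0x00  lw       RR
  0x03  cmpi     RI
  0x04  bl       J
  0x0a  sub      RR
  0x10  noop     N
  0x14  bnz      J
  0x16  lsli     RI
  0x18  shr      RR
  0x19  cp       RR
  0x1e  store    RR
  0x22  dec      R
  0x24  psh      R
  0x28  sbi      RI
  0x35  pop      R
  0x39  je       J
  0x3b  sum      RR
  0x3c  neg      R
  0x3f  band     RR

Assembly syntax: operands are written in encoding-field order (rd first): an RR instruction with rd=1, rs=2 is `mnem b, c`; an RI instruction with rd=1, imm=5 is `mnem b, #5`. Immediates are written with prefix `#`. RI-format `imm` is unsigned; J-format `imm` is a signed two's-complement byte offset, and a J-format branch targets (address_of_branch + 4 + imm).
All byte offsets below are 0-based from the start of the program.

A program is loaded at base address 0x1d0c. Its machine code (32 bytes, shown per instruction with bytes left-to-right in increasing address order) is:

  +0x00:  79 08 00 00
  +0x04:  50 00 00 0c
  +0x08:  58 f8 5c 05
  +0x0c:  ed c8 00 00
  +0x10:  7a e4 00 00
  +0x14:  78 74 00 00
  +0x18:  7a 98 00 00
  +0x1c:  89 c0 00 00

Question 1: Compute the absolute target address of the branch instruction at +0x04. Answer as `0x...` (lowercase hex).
0x1d20

[04] 50 00 00 0c → 0x5000000c
  top 6b → 0x14 → bnz [J]
  imm@[25:0]=0xc ⇒ #12
  target = base 0x1d0c + off 0x04 + 4 + imm 12 = 0x1d20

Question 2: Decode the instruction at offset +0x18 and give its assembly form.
store y, l

@+18  big-endian(7a 98 00 00) = 0x7a980000
  top 6b → 0x1e → store [RR]
  rd@[25:22]=0xa ⇒ y
  rs@[21:18]=0x6 ⇒ l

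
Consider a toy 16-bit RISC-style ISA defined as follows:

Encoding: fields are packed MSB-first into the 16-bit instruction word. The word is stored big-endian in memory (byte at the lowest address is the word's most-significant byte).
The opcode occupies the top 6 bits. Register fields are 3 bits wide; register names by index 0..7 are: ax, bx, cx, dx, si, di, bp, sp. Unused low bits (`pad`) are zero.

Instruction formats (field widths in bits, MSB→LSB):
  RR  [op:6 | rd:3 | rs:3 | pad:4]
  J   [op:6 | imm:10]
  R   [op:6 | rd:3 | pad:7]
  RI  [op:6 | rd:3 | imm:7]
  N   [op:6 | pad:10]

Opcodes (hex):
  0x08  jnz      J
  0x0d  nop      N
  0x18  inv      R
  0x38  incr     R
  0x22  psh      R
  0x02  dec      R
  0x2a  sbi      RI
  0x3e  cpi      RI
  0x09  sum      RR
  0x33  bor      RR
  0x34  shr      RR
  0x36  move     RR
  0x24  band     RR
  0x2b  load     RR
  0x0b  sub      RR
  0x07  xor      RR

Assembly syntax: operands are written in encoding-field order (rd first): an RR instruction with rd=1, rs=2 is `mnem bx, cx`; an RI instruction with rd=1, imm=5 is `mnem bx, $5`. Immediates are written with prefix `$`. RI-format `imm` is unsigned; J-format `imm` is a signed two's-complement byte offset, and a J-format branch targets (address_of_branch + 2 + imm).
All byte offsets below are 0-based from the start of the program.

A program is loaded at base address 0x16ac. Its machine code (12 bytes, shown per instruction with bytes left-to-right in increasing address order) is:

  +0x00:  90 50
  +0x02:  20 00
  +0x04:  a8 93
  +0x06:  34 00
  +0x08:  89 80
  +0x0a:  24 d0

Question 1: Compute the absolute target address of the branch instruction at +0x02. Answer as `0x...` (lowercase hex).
0x16b0

@+02  big-endian(20 00) = 0x2000
  top 6b → 0x8 → jnz [J]
  imm@[9:0]=0x0 ⇒ $0
  target = base 0x16ac + off 0x02 + 2 + imm 0 = 0x16b0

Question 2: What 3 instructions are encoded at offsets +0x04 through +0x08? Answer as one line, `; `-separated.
+0x04: a8 93 ⇒ word 0xa893 (big)
  top 6b → 0x2a → sbi [RI]
  [9:7] rd=1 = bx
  [6:0] imm=19 = $19
+0x06: 34 00 ⇒ word 0x3400 (big)
  top 6b → 0xd → nop [N]
+0x08: 89 80 ⇒ word 0x8980 (big)
  top 6b → 0x22 → psh [R]
  [9:7] rd=3 = dx

sbi bx, $19; nop; psh dx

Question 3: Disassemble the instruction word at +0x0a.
@+0a  big-endian(24 d0) = 0x24d0
  top 6b → 0x9 → sum [RR]
  rd: (w>>7)&0x7=0x1 → bx
  rs: (w>>4)&0x7=0x5 → di

sum bx, di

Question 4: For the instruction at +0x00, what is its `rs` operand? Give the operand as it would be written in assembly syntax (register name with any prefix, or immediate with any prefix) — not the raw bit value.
di

+0x00: 90 50 ⇒ word 0x9050 (big)
  op=0x9050>>10=0x24 ⇒ band (RR)
  rd: (w>>7)&0x7=0x0 → ax
  rs: (w>>4)&0x7=0x5 → di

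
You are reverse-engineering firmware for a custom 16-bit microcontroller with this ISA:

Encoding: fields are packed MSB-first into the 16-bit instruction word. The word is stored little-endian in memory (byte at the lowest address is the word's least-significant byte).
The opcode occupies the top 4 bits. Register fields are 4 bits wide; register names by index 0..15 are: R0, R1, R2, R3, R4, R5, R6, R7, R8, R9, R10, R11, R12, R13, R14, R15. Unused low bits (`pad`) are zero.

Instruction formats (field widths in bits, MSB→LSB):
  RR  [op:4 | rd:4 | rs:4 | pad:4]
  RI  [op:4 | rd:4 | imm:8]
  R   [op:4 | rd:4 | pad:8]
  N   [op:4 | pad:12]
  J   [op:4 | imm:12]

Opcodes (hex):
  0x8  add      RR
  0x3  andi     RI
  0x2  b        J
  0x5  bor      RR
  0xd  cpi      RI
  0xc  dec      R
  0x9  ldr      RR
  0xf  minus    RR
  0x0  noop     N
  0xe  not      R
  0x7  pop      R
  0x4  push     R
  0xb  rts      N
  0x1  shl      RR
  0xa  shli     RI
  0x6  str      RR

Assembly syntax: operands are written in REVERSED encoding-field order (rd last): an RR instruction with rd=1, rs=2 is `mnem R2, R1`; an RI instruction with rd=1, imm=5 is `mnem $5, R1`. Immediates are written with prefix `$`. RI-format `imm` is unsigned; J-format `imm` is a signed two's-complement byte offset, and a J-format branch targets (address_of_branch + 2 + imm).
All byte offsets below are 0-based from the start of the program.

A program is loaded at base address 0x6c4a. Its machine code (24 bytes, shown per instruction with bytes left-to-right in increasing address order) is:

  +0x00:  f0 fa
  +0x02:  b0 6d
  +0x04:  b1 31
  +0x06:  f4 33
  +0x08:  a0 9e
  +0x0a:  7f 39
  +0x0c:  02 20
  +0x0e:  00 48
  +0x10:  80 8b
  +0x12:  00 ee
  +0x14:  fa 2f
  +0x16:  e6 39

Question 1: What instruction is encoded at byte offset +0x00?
off 0x00: read f0 fa as little → 0xfaf0
  opcode bits[15:12]=0xf: minus/RR
  rd@[11:8]=0xa ⇒ R10
  rs@[7:4]=0xf ⇒ R15

minus R15, R10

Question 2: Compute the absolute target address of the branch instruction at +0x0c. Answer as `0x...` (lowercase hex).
0x6c5a

[0c] 02 20 → 0x2002
  op=0x2002>>12=0x2 ⇒ b (J)
  imm: (w>>0)&0xfff=0x2 → $2
  target = base 0x6c4a + off 0x0c + 2 + imm 2 = 0x6c5a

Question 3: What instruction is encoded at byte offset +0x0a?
andi $127, R9

[0a] 7f 39 → 0x397f
  op=0x397f>>12=0x3 ⇒ andi (RI)
  rd: (w>>8)&0xf=0x9 → R9
  imm: (w>>0)&0xff=0x7f → $127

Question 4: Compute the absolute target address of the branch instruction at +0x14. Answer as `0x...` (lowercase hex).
0x6c5a

@+14  little-endian(fa 2f) = 0x2ffa
  op=0x2ffa>>12=0x2 ⇒ b (J)
  imm: (w>>0)&0xfff=0xffa (s12→-6) → $-6
  target = base 0x6c4a + off 0x14 + 2 + imm -6 = 0x6c5a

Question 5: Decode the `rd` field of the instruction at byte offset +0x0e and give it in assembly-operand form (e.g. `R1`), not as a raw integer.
off 0x0e: read 00 48 as little → 0x4800
  opcode bits[15:12]=0x4: push/R
  [11:8] rd=8 = R8

R8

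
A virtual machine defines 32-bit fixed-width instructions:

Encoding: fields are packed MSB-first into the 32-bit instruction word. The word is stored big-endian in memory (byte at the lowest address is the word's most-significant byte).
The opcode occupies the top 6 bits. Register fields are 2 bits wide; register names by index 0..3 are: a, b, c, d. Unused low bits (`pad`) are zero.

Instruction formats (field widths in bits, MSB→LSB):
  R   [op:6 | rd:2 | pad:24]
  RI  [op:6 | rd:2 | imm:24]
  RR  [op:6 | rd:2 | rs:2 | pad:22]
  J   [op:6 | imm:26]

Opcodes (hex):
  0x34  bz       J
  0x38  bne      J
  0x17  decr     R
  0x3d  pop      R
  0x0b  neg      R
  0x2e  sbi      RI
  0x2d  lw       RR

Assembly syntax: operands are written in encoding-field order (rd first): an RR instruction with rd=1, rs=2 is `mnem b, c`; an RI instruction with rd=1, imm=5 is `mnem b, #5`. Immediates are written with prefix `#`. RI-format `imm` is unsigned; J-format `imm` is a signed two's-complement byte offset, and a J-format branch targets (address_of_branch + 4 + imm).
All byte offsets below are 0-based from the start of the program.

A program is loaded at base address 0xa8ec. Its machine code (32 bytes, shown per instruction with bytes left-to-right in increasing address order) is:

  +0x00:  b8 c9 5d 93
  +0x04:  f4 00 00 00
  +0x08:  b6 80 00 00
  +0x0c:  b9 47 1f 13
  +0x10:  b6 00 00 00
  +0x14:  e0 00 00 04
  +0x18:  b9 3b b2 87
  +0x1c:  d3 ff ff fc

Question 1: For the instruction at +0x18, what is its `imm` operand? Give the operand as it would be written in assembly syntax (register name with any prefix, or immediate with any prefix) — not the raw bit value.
off 0x18: read b9 3b b2 87 as big → 0xb93bb287
  opcode bits[31:26]=0x2e: sbi/RI
  rd: (w>>24)&0x3=0x1 → b
  imm: (w>>0)&0xffffff=0x3bb287 → #3912327

#3912327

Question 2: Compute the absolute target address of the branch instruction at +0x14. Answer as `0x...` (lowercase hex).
0xa908

off 0x14: read e0 00 00 04 as big → 0xe0000004
  opcode bits[31:26]=0x38: bne/J
  imm: (w>>0)&0x3ffffff=0x4 → #4
  target = base 0xa8ec + off 0x14 + 4 + imm 4 = 0xa908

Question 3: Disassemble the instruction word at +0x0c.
[0c] b9 47 1f 13 → 0xb9471f13
  opcode bits[31:26]=0x2e: sbi/RI
  rd@[25:24]=0x1 ⇒ b
  imm@[23:0]=0x471f13 ⇒ #4661011

sbi b, #4661011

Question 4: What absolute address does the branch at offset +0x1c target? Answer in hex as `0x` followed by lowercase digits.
0xa908

+0x1c: d3 ff ff fc ⇒ word 0xd3fffffc (big)
  op=0xd3fffffc>>26=0x34 ⇒ bz (J)
  [25:0] imm=67108860 (s26→-4) = #-4
  target = base 0xa8ec + off 0x1c + 4 + imm -4 = 0xa908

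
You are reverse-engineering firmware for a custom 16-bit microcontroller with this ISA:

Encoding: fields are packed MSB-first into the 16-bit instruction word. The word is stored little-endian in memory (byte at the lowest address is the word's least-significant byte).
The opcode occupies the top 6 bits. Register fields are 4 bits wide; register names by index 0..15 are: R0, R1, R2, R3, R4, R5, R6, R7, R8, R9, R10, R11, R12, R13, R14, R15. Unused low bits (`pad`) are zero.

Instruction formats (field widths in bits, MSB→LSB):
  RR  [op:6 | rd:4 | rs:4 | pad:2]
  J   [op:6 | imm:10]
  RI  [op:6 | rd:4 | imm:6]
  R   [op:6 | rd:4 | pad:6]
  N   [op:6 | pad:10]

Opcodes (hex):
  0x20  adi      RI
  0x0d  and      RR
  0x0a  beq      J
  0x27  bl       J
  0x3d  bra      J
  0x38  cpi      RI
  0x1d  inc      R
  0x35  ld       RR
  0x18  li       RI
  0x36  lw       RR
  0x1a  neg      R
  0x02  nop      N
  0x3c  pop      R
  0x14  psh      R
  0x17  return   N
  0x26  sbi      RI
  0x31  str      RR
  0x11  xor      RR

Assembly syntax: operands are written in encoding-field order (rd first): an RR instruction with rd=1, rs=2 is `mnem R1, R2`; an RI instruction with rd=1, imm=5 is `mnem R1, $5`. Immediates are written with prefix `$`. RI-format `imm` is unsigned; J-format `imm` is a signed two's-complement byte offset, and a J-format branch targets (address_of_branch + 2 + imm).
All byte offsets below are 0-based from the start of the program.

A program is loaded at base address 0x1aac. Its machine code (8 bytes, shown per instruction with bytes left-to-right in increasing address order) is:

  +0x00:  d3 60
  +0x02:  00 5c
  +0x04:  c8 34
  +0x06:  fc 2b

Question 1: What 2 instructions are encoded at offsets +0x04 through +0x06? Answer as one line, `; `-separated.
and R3, R2; beq $-4

+0x04: c8 34 ⇒ word 0x34c8 (little)
  top 6b → 0xd → and [RR]
  rd: (w>>6)&0xf=0x3 → R3
  rs: (w>>2)&0xf=0x2 → R2
+0x06: fc 2b ⇒ word 0x2bfc (little)
  top 6b → 0xa → beq [J]
  imm: (w>>0)&0x3ff=0x3fc (s10→-4) → $-4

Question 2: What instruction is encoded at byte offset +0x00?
li R3, $19

@+00  little-endian(d3 60) = 0x60d3
  top 6b → 0x18 → li [RI]
  [9:6] rd=3 = R3
  [5:0] imm=19 = $19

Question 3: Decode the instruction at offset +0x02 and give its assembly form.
+0x02: 00 5c ⇒ word 0x5c00 (little)
  top 6b → 0x17 → return [N]

return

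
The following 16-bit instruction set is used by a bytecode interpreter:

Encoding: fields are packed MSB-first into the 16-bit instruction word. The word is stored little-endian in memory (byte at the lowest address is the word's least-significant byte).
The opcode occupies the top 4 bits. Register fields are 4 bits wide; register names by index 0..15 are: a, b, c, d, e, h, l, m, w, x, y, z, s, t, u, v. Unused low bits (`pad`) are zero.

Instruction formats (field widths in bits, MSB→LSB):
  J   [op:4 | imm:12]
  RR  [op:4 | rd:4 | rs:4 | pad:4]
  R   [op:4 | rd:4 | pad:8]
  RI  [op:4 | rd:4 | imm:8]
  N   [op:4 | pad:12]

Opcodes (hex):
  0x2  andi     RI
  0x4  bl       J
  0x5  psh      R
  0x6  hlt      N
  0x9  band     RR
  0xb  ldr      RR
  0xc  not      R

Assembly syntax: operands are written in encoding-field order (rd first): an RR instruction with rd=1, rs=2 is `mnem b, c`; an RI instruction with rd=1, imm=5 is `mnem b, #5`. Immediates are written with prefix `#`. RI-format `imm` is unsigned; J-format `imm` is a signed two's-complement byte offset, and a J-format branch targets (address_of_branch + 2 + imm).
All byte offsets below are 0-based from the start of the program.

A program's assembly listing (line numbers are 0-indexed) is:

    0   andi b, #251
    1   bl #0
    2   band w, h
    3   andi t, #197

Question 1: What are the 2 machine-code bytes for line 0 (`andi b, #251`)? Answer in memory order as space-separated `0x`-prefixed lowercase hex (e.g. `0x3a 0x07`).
line 0 (andi): pack op=0x2:4|rd=1:4|imm=251:8 = 0x21fb; little→ fb 21

0xfb 0x21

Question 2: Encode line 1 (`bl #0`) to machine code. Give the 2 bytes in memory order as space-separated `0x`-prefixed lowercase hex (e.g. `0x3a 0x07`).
line 1 (bl): pack op=0x4:4|imm=0:12 = 0x4000; little→ 00 40

0x00 0x40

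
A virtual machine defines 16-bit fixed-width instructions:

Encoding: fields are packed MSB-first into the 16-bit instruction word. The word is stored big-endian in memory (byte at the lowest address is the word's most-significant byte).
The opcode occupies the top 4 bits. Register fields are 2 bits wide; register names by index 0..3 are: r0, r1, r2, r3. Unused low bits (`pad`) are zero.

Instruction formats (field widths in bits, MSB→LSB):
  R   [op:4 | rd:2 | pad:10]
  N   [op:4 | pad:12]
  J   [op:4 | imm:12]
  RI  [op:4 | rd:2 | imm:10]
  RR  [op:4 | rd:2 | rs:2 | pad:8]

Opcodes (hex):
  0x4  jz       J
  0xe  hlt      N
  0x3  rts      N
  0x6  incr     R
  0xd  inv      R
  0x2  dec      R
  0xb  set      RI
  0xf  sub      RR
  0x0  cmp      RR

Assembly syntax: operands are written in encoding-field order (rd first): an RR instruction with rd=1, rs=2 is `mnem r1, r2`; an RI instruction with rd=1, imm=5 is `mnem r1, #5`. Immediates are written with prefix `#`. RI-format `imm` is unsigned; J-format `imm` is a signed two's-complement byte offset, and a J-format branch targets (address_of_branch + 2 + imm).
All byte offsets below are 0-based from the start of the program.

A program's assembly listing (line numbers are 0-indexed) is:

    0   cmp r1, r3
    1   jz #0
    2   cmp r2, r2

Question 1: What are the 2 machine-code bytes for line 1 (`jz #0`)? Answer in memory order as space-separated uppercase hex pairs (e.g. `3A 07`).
40 00

L1: jz op=0x4:4|imm=0:12 ⇒ 0x4000 ⇒ big 40 00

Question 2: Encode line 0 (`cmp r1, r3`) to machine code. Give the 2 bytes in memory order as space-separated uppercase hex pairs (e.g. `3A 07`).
07 00

0. cmp fields op=0x0:4|rd=1:2|rs=3:2|pad=0:8 → word 0700h → 07 00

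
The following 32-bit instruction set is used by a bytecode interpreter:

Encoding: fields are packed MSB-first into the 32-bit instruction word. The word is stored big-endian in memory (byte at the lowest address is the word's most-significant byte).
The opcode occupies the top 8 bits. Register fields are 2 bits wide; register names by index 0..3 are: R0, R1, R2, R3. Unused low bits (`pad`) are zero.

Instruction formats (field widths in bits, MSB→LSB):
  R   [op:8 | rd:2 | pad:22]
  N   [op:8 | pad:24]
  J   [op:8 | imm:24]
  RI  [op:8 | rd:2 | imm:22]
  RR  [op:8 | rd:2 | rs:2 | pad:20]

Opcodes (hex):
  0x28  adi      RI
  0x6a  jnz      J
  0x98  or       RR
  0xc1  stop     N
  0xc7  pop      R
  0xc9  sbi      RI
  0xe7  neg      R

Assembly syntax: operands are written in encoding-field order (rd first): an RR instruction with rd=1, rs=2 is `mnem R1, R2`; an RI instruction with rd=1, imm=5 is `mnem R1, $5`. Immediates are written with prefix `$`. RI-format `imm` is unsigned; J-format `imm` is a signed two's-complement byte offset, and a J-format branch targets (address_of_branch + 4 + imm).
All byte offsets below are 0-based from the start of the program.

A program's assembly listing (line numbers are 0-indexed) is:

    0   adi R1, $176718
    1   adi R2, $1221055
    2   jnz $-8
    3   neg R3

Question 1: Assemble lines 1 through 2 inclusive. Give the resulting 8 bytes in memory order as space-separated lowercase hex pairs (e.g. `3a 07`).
L1: adi op=0x28:8|rd=2:2|imm=1221055:22 ⇒ 0x2892a1bf ⇒ big 28 92 a1 bf
L2: jnz op=0x6a:8|imm=-8:24 ⇒ 0x6afffff8 ⇒ big 6a ff ff f8

28 92 a1 bf 6a ff ff f8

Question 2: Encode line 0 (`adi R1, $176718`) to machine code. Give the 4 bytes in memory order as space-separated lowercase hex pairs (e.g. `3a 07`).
line 0 (adi): pack op=0x28:8|rd=1:2|imm=176718:22 = 0x2842b24e; big→ 28 42 b2 4e

28 42 b2 4e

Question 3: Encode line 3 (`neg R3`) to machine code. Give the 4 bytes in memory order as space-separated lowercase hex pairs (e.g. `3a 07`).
e7 c0 00 00

3. neg fields op=0xe7:8|rd=3:2|pad=0:22 → word e7c00000h → e7 c0 00 00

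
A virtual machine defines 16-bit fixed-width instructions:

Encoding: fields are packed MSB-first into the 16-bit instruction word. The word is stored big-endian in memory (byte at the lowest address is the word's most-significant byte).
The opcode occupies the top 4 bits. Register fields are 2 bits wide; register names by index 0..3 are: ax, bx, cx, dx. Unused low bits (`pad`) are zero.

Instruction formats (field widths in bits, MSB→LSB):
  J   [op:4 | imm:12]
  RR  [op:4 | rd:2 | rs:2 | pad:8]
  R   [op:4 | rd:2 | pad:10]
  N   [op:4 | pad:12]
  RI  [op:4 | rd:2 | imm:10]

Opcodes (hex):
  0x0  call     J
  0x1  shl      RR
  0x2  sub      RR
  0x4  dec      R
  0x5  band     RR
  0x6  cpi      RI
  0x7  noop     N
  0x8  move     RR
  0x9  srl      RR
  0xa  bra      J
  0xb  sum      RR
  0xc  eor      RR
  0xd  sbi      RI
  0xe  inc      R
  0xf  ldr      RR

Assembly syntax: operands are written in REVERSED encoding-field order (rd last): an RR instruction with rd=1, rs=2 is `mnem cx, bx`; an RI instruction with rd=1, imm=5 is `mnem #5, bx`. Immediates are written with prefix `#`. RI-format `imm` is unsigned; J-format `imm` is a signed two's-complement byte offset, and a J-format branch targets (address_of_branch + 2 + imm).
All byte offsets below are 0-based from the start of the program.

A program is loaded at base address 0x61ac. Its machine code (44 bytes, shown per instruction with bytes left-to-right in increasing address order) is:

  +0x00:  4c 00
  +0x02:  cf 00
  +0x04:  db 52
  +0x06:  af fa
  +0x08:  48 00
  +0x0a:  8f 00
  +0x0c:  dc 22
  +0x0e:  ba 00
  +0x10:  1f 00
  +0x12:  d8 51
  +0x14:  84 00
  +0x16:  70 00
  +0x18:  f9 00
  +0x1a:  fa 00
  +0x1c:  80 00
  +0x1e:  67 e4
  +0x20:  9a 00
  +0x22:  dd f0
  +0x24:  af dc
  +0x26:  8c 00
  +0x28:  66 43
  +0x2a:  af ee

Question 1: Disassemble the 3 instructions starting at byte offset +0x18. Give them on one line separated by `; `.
ldr bx, cx; ldr cx, cx; move ax, ax

off 0x18: read f9 00 as big → 0xf900
  op=0xf900>>12=0xf ⇒ ldr (RR)
  [11:10] rd=2 = cx
  [9:8] rs=1 = bx
off 0x1a: read fa 00 as big → 0xfa00
  op=0xfa00>>12=0xf ⇒ ldr (RR)
  [11:10] rd=2 = cx
  [9:8] rs=2 = cx
off 0x1c: read 80 00 as big → 0x8000
  op=0x8000>>12=0x8 ⇒ move (RR)
  [11:10] rd=0 = ax
  [9:8] rs=0 = ax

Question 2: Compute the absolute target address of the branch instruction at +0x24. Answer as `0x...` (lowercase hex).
+0x24: af dc ⇒ word 0xafdc (big)
  top 4b → 0xa → bra [J]
  imm: (w>>0)&0xfff=0xfdc (s12→-36) → #-36
  target = base 0x61ac + off 0x24 + 2 + imm -36 = 0x61ae

0x61ae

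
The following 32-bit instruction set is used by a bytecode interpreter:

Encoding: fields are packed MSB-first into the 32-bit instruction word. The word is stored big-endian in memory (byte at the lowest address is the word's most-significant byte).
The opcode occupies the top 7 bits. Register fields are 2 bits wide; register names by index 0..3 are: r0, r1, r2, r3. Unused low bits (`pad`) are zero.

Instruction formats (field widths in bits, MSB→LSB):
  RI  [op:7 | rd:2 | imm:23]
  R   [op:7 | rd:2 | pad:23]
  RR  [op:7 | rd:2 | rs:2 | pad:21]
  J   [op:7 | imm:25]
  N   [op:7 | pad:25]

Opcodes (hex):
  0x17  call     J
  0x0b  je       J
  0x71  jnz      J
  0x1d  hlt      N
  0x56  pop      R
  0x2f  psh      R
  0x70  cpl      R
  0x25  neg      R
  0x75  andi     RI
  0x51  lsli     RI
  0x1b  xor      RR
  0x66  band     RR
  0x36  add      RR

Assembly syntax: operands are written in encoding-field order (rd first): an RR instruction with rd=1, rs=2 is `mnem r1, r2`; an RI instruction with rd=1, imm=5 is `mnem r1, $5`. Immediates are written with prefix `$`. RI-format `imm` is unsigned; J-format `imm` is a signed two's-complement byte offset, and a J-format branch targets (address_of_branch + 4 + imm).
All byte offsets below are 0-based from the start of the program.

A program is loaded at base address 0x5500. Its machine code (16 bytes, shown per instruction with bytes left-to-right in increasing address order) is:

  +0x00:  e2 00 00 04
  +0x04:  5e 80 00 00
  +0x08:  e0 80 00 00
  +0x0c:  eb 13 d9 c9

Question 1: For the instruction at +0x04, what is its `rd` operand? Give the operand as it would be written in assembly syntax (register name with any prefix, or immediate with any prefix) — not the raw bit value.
+0x04: 5e 80 00 00 ⇒ word 0x5e800000 (big)
  top 7b → 0x2f → psh [R]
  rd@[24:23]=0x1 ⇒ r1

r1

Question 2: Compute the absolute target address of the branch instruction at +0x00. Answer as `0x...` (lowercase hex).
0x5508

[00] e2 00 00 04 → 0xe2000004
  top 7b → 0x71 → jnz [J]
  imm: (w>>0)&0x1ffffff=0x4 → $4
  target = base 0x5500 + off 0x00 + 4 + imm 4 = 0x5508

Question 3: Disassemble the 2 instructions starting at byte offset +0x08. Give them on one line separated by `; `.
cpl r1; andi r2, $1300937

@+08  big-endian(e0 80 00 00) = 0xe0800000
  opcode bits[31:25]=0x70: cpl/R
  rd: (w>>23)&0x3=0x1 → r1
@+0c  big-endian(eb 13 d9 c9) = 0xeb13d9c9
  opcode bits[31:25]=0x75: andi/RI
  rd: (w>>23)&0x3=0x2 → r2
  imm: (w>>0)&0x7fffff=0x13d9c9 → $1300937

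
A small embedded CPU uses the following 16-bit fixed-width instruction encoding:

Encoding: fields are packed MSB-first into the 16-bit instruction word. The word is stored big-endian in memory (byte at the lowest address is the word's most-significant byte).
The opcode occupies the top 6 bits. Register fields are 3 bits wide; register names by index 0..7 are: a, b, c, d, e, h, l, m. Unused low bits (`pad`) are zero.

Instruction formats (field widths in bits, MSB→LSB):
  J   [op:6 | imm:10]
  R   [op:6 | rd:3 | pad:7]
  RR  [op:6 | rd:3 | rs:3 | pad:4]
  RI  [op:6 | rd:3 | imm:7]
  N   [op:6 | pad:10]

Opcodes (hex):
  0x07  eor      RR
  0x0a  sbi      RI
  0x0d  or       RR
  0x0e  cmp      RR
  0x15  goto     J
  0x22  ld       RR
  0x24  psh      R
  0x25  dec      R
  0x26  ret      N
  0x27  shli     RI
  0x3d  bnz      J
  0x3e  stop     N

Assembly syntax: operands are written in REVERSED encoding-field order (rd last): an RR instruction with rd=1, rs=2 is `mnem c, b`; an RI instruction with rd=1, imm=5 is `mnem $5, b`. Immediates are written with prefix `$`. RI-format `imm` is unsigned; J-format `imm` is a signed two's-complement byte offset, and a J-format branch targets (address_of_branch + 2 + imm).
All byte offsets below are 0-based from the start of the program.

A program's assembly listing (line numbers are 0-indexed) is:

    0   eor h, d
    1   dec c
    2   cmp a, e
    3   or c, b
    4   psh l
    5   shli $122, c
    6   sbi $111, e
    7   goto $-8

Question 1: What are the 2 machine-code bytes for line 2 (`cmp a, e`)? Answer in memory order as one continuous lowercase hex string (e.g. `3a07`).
3a00

line 2 (cmp): pack op=0xe:6|rd=4:3|rs=0:3|pad=0:4 = 0x3a00; big→ 3a 00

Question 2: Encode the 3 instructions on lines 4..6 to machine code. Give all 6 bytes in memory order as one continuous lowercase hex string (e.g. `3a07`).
line 4 (psh): pack op=0x24:6|rd=6:3|pad=0:7 = 0x9300; big→ 93 00
line 5 (shli): pack op=0x27:6|rd=2:3|imm=122:7 = 0x9d7a; big→ 9d 7a
line 6 (sbi): pack op=0xa:6|rd=4:3|imm=111:7 = 0x2a6f; big→ 2a 6f

93009d7a2a6f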